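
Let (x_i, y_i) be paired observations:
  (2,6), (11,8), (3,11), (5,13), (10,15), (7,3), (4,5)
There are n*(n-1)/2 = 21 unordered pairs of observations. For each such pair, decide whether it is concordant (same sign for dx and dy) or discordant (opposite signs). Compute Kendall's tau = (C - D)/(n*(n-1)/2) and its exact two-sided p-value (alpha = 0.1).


Step 1: Enumerate the 21 unordered pairs (i,j) with i<j and classify each by sign(x_j-x_i) * sign(y_j-y_i).
  (1,2):dx=+9,dy=+2->C; (1,3):dx=+1,dy=+5->C; (1,4):dx=+3,dy=+7->C; (1,5):dx=+8,dy=+9->C
  (1,6):dx=+5,dy=-3->D; (1,7):dx=+2,dy=-1->D; (2,3):dx=-8,dy=+3->D; (2,4):dx=-6,dy=+5->D
  (2,5):dx=-1,dy=+7->D; (2,6):dx=-4,dy=-5->C; (2,7):dx=-7,dy=-3->C; (3,4):dx=+2,dy=+2->C
  (3,5):dx=+7,dy=+4->C; (3,6):dx=+4,dy=-8->D; (3,7):dx=+1,dy=-6->D; (4,5):dx=+5,dy=+2->C
  (4,6):dx=+2,dy=-10->D; (4,7):dx=-1,dy=-8->C; (5,6):dx=-3,dy=-12->C; (5,7):dx=-6,dy=-10->C
  (6,7):dx=-3,dy=+2->D
Step 2: C = 12, D = 9, total pairs = 21.
Step 3: tau = (C - D)/(n(n-1)/2) = (12 - 9)/21 = 0.142857.
Step 4: Exact two-sided p-value (enumerate n! = 5040 permutations of y under H0): p = 0.772619.
Step 5: alpha = 0.1. fail to reject H0.

tau_b = 0.1429 (C=12, D=9), p = 0.772619, fail to reject H0.


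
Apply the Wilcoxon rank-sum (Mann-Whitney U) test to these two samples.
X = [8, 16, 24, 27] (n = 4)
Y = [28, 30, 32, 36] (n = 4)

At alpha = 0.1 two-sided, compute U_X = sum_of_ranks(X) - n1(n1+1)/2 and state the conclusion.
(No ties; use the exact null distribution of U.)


Step 1: Combine and sort all 8 observations; assign midranks.
sorted (value, group): (8,X), (16,X), (24,X), (27,X), (28,Y), (30,Y), (32,Y), (36,Y)
ranks: 8->1, 16->2, 24->3, 27->4, 28->5, 30->6, 32->7, 36->8
Step 2: Rank sum for X: R1 = 1 + 2 + 3 + 4 = 10.
Step 3: U_X = R1 - n1(n1+1)/2 = 10 - 4*5/2 = 10 - 10 = 0.
       U_Y = n1*n2 - U_X = 16 - 0 = 16.
Step 4: No ties, so the exact null distribution of U (based on enumerating the C(8,4) = 70 equally likely rank assignments) gives the two-sided p-value.
Step 5: p-value = 0.028571; compare to alpha = 0.1. reject H0.

U_X = 0, p = 0.028571, reject H0 at alpha = 0.1.


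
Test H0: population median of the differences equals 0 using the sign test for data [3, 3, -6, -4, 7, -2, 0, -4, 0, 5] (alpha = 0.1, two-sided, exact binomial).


Step 1: Discard zero differences. Original n = 10; n_eff = number of nonzero differences = 8.
Nonzero differences (with sign): +3, +3, -6, -4, +7, -2, -4, +5
Step 2: Count signs: positive = 4, negative = 4.
Step 3: Under H0: P(positive) = 0.5, so the number of positives S ~ Bin(8, 0.5).
Step 4: Two-sided exact p-value = sum of Bin(8,0.5) probabilities at or below the observed probability = 1.000000.
Step 5: alpha = 0.1. fail to reject H0.

n_eff = 8, pos = 4, neg = 4, p = 1.000000, fail to reject H0.


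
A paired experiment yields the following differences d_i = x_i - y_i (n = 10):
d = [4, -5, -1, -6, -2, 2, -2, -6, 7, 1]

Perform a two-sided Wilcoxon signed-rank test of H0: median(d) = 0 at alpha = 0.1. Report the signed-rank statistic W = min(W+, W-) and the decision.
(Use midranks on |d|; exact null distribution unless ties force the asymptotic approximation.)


Step 1: Drop any zero differences (none here) and take |d_i|.
|d| = [4, 5, 1, 6, 2, 2, 2, 6, 7, 1]
Step 2: Midrank |d_i| (ties get averaged ranks).
ranks: |4|->6, |5|->7, |1|->1.5, |6|->8.5, |2|->4, |2|->4, |2|->4, |6|->8.5, |7|->10, |1|->1.5
Step 3: Attach original signs; sum ranks with positive sign and with negative sign.
W+ = 6 + 4 + 10 + 1.5 = 21.5
W- = 7 + 1.5 + 8.5 + 4 + 4 + 8.5 = 33.5
(Check: W+ + W- = 55 should equal n(n+1)/2 = 55.)
Step 4: Test statistic W = min(W+, W-) = 21.5.
Step 5: Ties in |d|, so use the tie-corrected normal approximation.
        E[W] = n(n+1)/4 = 10*11/4 = 27.5.
        Tie groups: |d|=1 (t=2), |d|=2 (t=3), |d|=6 (t=2); sum(t^3 - t) = 36.
        Var[W] = n(n+1)(2n+1)/24 - sum(t^3-t)/48 = 2310/24 - 36/48 = 95.5.
        z = (W - E[W]) / sqrt(Var[W]) = (21.5 - 27.5) / 9.7724 = -0.6140.
        Two-sided p = 2*Phi(z) = 0.539233.
Step 6: alpha = 0.1. fail to reject H0.

W+ = 21.5, W- = 33.5, W = min = 21.5, p = 0.539233, fail to reject H0.


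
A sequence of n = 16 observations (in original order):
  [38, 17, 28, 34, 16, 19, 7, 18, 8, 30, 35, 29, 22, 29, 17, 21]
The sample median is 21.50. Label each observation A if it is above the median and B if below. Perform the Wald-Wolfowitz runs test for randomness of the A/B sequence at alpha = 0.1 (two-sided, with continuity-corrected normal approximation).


Step 1: Compute median = 21.50; label A = above, B = below.
Labels in order: ABAABBBBBAAAAABB  (n_A = 8, n_B = 8)
Step 2: Count runs R = 6.
Step 3: Under H0 (random ordering), E[R] = 2*n_A*n_B/(n_A+n_B) + 1 = 2*8*8/16 + 1 = 9.0000.
        Var[R] = 2*n_A*n_B*(2*n_A*n_B - n_A - n_B) / ((n_A+n_B)^2 * (n_A+n_B-1)) = 14336/3840 = 3.7333.
        SD[R] = 1.9322.
Step 4: Continuity-corrected z = (R + 0.5 - E[R]) / SD[R] = (6 + 0.5 - 9.0000) / 1.9322 = -1.2939.
Step 5: Two-sided p-value via normal approximation = 2*(1 - Phi(|z|)) = 0.195709.
Step 6: alpha = 0.1. fail to reject H0.

R = 6, z = -1.2939, p = 0.195709, fail to reject H0.


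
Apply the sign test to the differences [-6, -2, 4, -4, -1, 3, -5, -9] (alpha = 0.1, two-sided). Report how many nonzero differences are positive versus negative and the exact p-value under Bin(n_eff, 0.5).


Step 1: Discard zero differences. Original n = 8; n_eff = number of nonzero differences = 8.
Nonzero differences (with sign): -6, -2, +4, -4, -1, +3, -5, -9
Step 2: Count signs: positive = 2, negative = 6.
Step 3: Under H0: P(positive) = 0.5, so the number of positives S ~ Bin(8, 0.5).
Step 4: Two-sided exact p-value = sum of Bin(8,0.5) probabilities at or below the observed probability = 0.289062.
Step 5: alpha = 0.1. fail to reject H0.

n_eff = 8, pos = 2, neg = 6, p = 0.289062, fail to reject H0.


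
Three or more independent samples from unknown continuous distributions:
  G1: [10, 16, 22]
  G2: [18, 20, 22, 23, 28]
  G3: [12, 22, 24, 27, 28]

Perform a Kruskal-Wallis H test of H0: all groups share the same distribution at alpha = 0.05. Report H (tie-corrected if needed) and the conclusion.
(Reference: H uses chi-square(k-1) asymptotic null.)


Step 1: Combine all N = 13 observations and assign midranks.
sorted (value, group, rank): (10,G1,1), (12,G3,2), (16,G1,3), (18,G2,4), (20,G2,5), (22,G1,7), (22,G2,7), (22,G3,7), (23,G2,9), (24,G3,10), (27,G3,11), (28,G2,12.5), (28,G3,12.5)
Step 2: Sum ranks within each group.
R_1 = 11 (n_1 = 3)
R_2 = 37.5 (n_2 = 5)
R_3 = 42.5 (n_3 = 5)
Step 3: H = 12/(N(N+1)) * sum(R_i^2/n_i) - 3(N+1)
     = 12/(13*14) * (11^2/3 + 37.5^2/5 + 42.5^2/5) - 3*14
     = 0.065934 * 682.833 - 42
     = 3.021978.
Step 4: Ties present; correction factor C = 1 - 30/(13^3 - 13) = 0.986264. Corrected H = 3.021978 / 0.986264 = 3.064067.
Step 5: Under H0, H ~ chi^2(2); p-value = 0.216096.
Step 6: alpha = 0.05. fail to reject H0.

H = 3.0641, df = 2, p = 0.216096, fail to reject H0.


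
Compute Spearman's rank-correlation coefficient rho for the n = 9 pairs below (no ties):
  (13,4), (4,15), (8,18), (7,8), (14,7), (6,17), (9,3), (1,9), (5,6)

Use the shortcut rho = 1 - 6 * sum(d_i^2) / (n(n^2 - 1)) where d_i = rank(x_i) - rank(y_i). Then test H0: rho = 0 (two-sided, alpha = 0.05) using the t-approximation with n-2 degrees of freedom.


Step 1: Rank x and y separately (midranks; no ties here).
rank(x): 13->8, 4->2, 8->6, 7->5, 14->9, 6->4, 9->7, 1->1, 5->3
rank(y): 4->2, 15->7, 18->9, 8->5, 7->4, 17->8, 3->1, 9->6, 6->3
Step 2: d_i = R_x(i) - R_y(i); compute d_i^2.
  (8-2)^2=36, (2-7)^2=25, (6-9)^2=9, (5-5)^2=0, (9-4)^2=25, (4-8)^2=16, (7-1)^2=36, (1-6)^2=25, (3-3)^2=0
sum(d^2) = 172.
Step 3: rho = 1 - 6*172 / (9*(9^2 - 1)) = 1 - 1032/720 = -0.433333.
Step 4: Under H0, t = rho * sqrt((n-2)/(1-rho^2)) = -1.2721 ~ t(7).
Step 5: Two-sided p-value from the t-distribution with 7 df = 0.243952.
Step 6: alpha = 0.05. fail to reject H0.

rho = -0.4333, p = 0.243952, fail to reject H0 at alpha = 0.05.


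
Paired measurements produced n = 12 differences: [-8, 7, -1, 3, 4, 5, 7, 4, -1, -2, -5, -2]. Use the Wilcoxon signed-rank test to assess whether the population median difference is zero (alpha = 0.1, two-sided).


Step 1: Drop any zero differences (none here) and take |d_i|.
|d| = [8, 7, 1, 3, 4, 5, 7, 4, 1, 2, 5, 2]
Step 2: Midrank |d_i| (ties get averaged ranks).
ranks: |8|->12, |7|->10.5, |1|->1.5, |3|->5, |4|->6.5, |5|->8.5, |7|->10.5, |4|->6.5, |1|->1.5, |2|->3.5, |5|->8.5, |2|->3.5
Step 3: Attach original signs; sum ranks with positive sign and with negative sign.
W+ = 10.5 + 5 + 6.5 + 8.5 + 10.5 + 6.5 = 47.5
W- = 12 + 1.5 + 1.5 + 3.5 + 8.5 + 3.5 = 30.5
(Check: W+ + W- = 78 should equal n(n+1)/2 = 78.)
Step 4: Test statistic W = min(W+, W-) = 30.5.
Step 5: Ties in |d|, so use the tie-corrected normal approximation.
        E[W] = n(n+1)/4 = 12*13/4 = 39.
        Tie groups: |d|=1 (t=2), |d|=2 (t=2), |d|=4 (t=2), |d|=5 (t=2), |d|=7 (t=2); sum(t^3 - t) = 30.
        Var[W] = n(n+1)(2n+1)/24 - sum(t^3-t)/48 = 3900/24 - 30/48 = 161.875.
        z = (W - E[W]) / sqrt(Var[W]) = (30.5 - 39) / 12.7230 = -0.6681.
        Two-sided p = 2*Phi(z) = 0.504082.
Step 6: alpha = 0.1. fail to reject H0.

W+ = 47.5, W- = 30.5, W = min = 30.5, p = 0.504082, fail to reject H0.


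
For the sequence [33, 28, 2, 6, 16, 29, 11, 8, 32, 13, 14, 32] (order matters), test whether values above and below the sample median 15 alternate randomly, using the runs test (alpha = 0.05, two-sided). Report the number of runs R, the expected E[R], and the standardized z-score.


Step 1: Compute median = 15; label A = above, B = below.
Labels in order: AABBAABBABBA  (n_A = 6, n_B = 6)
Step 2: Count runs R = 7.
Step 3: Under H0 (random ordering), E[R] = 2*n_A*n_B/(n_A+n_B) + 1 = 2*6*6/12 + 1 = 7.0000.
        Var[R] = 2*n_A*n_B*(2*n_A*n_B - n_A - n_B) / ((n_A+n_B)^2 * (n_A+n_B-1)) = 4320/1584 = 2.7273.
        SD[R] = 1.6514.
Step 4: R = E[R], so z = 0 with no continuity correction.
Step 5: Two-sided p-value via normal approximation = 2*(1 - Phi(|z|)) = 1.000000.
Step 6: alpha = 0.05. fail to reject H0.

R = 7, z = 0.0000, p = 1.000000, fail to reject H0.


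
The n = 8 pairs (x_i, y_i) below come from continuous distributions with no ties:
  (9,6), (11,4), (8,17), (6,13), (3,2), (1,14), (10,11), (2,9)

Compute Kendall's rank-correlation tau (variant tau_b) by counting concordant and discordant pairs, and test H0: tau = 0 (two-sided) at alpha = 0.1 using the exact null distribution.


Step 1: Enumerate the 28 unordered pairs (i,j) with i<j and classify each by sign(x_j-x_i) * sign(y_j-y_i).
  (1,2):dx=+2,dy=-2->D; (1,3):dx=-1,dy=+11->D; (1,4):dx=-3,dy=+7->D; (1,5):dx=-6,dy=-4->C
  (1,6):dx=-8,dy=+8->D; (1,7):dx=+1,dy=+5->C; (1,8):dx=-7,dy=+3->D; (2,3):dx=-3,dy=+13->D
  (2,4):dx=-5,dy=+9->D; (2,5):dx=-8,dy=-2->C; (2,6):dx=-10,dy=+10->D; (2,7):dx=-1,dy=+7->D
  (2,8):dx=-9,dy=+5->D; (3,4):dx=-2,dy=-4->C; (3,5):dx=-5,dy=-15->C; (3,6):dx=-7,dy=-3->C
  (3,7):dx=+2,dy=-6->D; (3,8):dx=-6,dy=-8->C; (4,5):dx=-3,dy=-11->C; (4,6):dx=-5,dy=+1->D
  (4,7):dx=+4,dy=-2->D; (4,8):dx=-4,dy=-4->C; (5,6):dx=-2,dy=+12->D; (5,7):dx=+7,dy=+9->C
  (5,8):dx=-1,dy=+7->D; (6,7):dx=+9,dy=-3->D; (6,8):dx=+1,dy=-5->D; (7,8):dx=-8,dy=-2->C
Step 2: C = 11, D = 17, total pairs = 28.
Step 3: tau = (C - D)/(n(n-1)/2) = (11 - 17)/28 = -0.214286.
Step 4: Exact two-sided p-value (enumerate n! = 40320 permutations of y under H0): p = 0.548413.
Step 5: alpha = 0.1. fail to reject H0.

tau_b = -0.2143 (C=11, D=17), p = 0.548413, fail to reject H0.


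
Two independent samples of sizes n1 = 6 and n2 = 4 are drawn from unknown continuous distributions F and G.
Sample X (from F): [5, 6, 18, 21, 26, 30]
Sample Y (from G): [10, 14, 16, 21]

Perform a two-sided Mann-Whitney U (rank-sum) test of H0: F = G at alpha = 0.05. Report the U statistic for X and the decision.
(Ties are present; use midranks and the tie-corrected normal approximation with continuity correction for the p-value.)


Step 1: Combine and sort all 10 observations; assign midranks.
sorted (value, group): (5,X), (6,X), (10,Y), (14,Y), (16,Y), (18,X), (21,X), (21,Y), (26,X), (30,X)
ranks: 5->1, 6->2, 10->3, 14->4, 16->5, 18->6, 21->7.5, 21->7.5, 26->9, 30->10
Step 2: Rank sum for X: R1 = 1 + 2 + 6 + 7.5 + 9 + 10 = 35.5.
Step 3: U_X = R1 - n1(n1+1)/2 = 35.5 - 6*7/2 = 35.5 - 21 = 14.5.
       U_Y = n1*n2 - U_X = 24 - 14.5 = 9.5.
Step 4: Ties are present, so use the tie-corrected normal approximation (with continuity correction) for the p-value.
Step 5: p-value = 0.668870; compare to alpha = 0.05. fail to reject H0.

U_X = 14.5, p = 0.668870, fail to reject H0 at alpha = 0.05.


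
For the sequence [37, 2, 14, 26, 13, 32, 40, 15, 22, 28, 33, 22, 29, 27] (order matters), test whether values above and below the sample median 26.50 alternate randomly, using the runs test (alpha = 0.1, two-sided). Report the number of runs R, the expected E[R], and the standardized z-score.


Step 1: Compute median = 26.50; label A = above, B = below.
Labels in order: ABBBBAABBAABAA  (n_A = 7, n_B = 7)
Step 2: Count runs R = 7.
Step 3: Under H0 (random ordering), E[R] = 2*n_A*n_B/(n_A+n_B) + 1 = 2*7*7/14 + 1 = 8.0000.
        Var[R] = 2*n_A*n_B*(2*n_A*n_B - n_A - n_B) / ((n_A+n_B)^2 * (n_A+n_B-1)) = 8232/2548 = 3.2308.
        SD[R] = 1.7974.
Step 4: Continuity-corrected z = (R + 0.5 - E[R]) / SD[R] = (7 + 0.5 - 8.0000) / 1.7974 = -0.2782.
Step 5: Two-sided p-value via normal approximation = 2*(1 - Phi(|z|)) = 0.780879.
Step 6: alpha = 0.1. fail to reject H0.

R = 7, z = -0.2782, p = 0.780879, fail to reject H0.


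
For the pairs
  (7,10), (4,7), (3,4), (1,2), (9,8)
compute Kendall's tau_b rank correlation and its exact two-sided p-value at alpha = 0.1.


Step 1: Enumerate the 10 unordered pairs (i,j) with i<j and classify each by sign(x_j-x_i) * sign(y_j-y_i).
  (1,2):dx=-3,dy=-3->C; (1,3):dx=-4,dy=-6->C; (1,4):dx=-6,dy=-8->C; (1,5):dx=+2,dy=-2->D
  (2,3):dx=-1,dy=-3->C; (2,4):dx=-3,dy=-5->C; (2,5):dx=+5,dy=+1->C; (3,4):dx=-2,dy=-2->C
  (3,5):dx=+6,dy=+4->C; (4,5):dx=+8,dy=+6->C
Step 2: C = 9, D = 1, total pairs = 10.
Step 3: tau = (C - D)/(n(n-1)/2) = (9 - 1)/10 = 0.800000.
Step 4: Exact two-sided p-value (enumerate n! = 120 permutations of y under H0): p = 0.083333.
Step 5: alpha = 0.1. reject H0.

tau_b = 0.8000 (C=9, D=1), p = 0.083333, reject H0.


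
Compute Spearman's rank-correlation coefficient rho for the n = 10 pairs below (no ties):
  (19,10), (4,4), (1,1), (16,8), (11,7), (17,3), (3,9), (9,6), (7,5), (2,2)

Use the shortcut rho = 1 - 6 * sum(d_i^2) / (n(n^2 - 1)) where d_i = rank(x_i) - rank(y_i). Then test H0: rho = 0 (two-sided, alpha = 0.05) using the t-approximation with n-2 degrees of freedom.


Step 1: Rank x and y separately (midranks; no ties here).
rank(x): 19->10, 4->4, 1->1, 16->8, 11->7, 17->9, 3->3, 9->6, 7->5, 2->2
rank(y): 10->10, 4->4, 1->1, 8->8, 7->7, 3->3, 9->9, 6->6, 5->5, 2->2
Step 2: d_i = R_x(i) - R_y(i); compute d_i^2.
  (10-10)^2=0, (4-4)^2=0, (1-1)^2=0, (8-8)^2=0, (7-7)^2=0, (9-3)^2=36, (3-9)^2=36, (6-6)^2=0, (5-5)^2=0, (2-2)^2=0
sum(d^2) = 72.
Step 3: rho = 1 - 6*72 / (10*(10^2 - 1)) = 1 - 432/990 = 0.563636.
Step 4: Under H0, t = rho * sqrt((n-2)/(1-rho^2)) = 1.9300 ~ t(8).
Step 5: Two-sided p-value from the t-distribution with 8 df = 0.089724.
Step 6: alpha = 0.05. fail to reject H0.

rho = 0.5636, p = 0.089724, fail to reject H0 at alpha = 0.05.


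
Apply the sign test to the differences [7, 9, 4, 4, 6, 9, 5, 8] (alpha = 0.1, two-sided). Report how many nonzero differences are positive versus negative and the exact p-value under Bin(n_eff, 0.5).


Step 1: Discard zero differences. Original n = 8; n_eff = number of nonzero differences = 8.
Nonzero differences (with sign): +7, +9, +4, +4, +6, +9, +5, +8
Step 2: Count signs: positive = 8, negative = 0.
Step 3: Under H0: P(positive) = 0.5, so the number of positives S ~ Bin(8, 0.5).
Step 4: Two-sided exact p-value = sum of Bin(8,0.5) probabilities at or below the observed probability = 0.007812.
Step 5: alpha = 0.1. reject H0.

n_eff = 8, pos = 8, neg = 0, p = 0.007812, reject H0.


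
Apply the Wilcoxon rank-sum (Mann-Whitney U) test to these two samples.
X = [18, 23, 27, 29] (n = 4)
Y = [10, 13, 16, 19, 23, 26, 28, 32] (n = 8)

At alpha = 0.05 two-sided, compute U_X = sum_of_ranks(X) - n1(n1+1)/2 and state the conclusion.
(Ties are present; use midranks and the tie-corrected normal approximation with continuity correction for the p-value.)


Step 1: Combine and sort all 12 observations; assign midranks.
sorted (value, group): (10,Y), (13,Y), (16,Y), (18,X), (19,Y), (23,X), (23,Y), (26,Y), (27,X), (28,Y), (29,X), (32,Y)
ranks: 10->1, 13->2, 16->3, 18->4, 19->5, 23->6.5, 23->6.5, 26->8, 27->9, 28->10, 29->11, 32->12
Step 2: Rank sum for X: R1 = 4 + 6.5 + 9 + 11 = 30.5.
Step 3: U_X = R1 - n1(n1+1)/2 = 30.5 - 4*5/2 = 30.5 - 10 = 20.5.
       U_Y = n1*n2 - U_X = 32 - 20.5 = 11.5.
Step 4: Ties are present, so use the tie-corrected normal approximation (with continuity correction) for the p-value.
Step 5: p-value = 0.496152; compare to alpha = 0.05. fail to reject H0.

U_X = 20.5, p = 0.496152, fail to reject H0 at alpha = 0.05.


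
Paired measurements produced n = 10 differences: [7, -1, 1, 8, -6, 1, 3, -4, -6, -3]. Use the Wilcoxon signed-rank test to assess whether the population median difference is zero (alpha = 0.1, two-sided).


Step 1: Drop any zero differences (none here) and take |d_i|.
|d| = [7, 1, 1, 8, 6, 1, 3, 4, 6, 3]
Step 2: Midrank |d_i| (ties get averaged ranks).
ranks: |7|->9, |1|->2, |1|->2, |8|->10, |6|->7.5, |1|->2, |3|->4.5, |4|->6, |6|->7.5, |3|->4.5
Step 3: Attach original signs; sum ranks with positive sign and with negative sign.
W+ = 9 + 2 + 10 + 2 + 4.5 = 27.5
W- = 2 + 7.5 + 6 + 7.5 + 4.5 = 27.5
(Check: W+ + W- = 55 should equal n(n+1)/2 = 55.)
Step 4: Test statistic W = min(W+, W-) = 27.5.
Step 5: Ties in |d|, so use the tie-corrected normal approximation.
        E[W] = n(n+1)/4 = 10*11/4 = 27.5.
        Tie groups: |d|=1 (t=3), |d|=3 (t=2), |d|=6 (t=2); sum(t^3 - t) = 36.
        Var[W] = n(n+1)(2n+1)/24 - sum(t^3-t)/48 = 2310/24 - 36/48 = 95.5.
        z = (W - E[W]) / sqrt(Var[W]) = (27.5 - 27.5) / 9.7724 = 0.0000.
        Two-sided p = 2*Phi(z) = 1.000000.
Step 6: alpha = 0.1. fail to reject H0.

W+ = 27.5, W- = 27.5, W = min = 27.5, p = 1.000000, fail to reject H0.


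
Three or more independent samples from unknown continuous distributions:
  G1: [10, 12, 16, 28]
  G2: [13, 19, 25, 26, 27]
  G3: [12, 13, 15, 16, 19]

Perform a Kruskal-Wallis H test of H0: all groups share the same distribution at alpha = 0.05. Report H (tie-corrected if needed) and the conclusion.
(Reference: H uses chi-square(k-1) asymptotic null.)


Step 1: Combine all N = 14 observations and assign midranks.
sorted (value, group, rank): (10,G1,1), (12,G1,2.5), (12,G3,2.5), (13,G2,4.5), (13,G3,4.5), (15,G3,6), (16,G1,7.5), (16,G3,7.5), (19,G2,9.5), (19,G3,9.5), (25,G2,11), (26,G2,12), (27,G2,13), (28,G1,14)
Step 2: Sum ranks within each group.
R_1 = 25 (n_1 = 4)
R_2 = 50 (n_2 = 5)
R_3 = 30 (n_3 = 5)
Step 3: H = 12/(N(N+1)) * sum(R_i^2/n_i) - 3(N+1)
     = 12/(14*15) * (25^2/4 + 50^2/5 + 30^2/5) - 3*15
     = 0.057143 * 836.25 - 45
     = 2.785714.
Step 4: Ties present; correction factor C = 1 - 24/(14^3 - 14) = 0.991209. Corrected H = 2.785714 / 0.991209 = 2.810421.
Step 5: Under H0, H ~ chi^2(2); p-value = 0.245315.
Step 6: alpha = 0.05. fail to reject H0.

H = 2.8104, df = 2, p = 0.245315, fail to reject H0.


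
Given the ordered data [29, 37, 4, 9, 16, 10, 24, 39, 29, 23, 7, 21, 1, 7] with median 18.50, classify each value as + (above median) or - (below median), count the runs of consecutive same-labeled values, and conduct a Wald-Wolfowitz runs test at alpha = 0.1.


Step 1: Compute median = 18.50; label A = above, B = below.
Labels in order: AABBBBAAAABABB  (n_A = 7, n_B = 7)
Step 2: Count runs R = 6.
Step 3: Under H0 (random ordering), E[R] = 2*n_A*n_B/(n_A+n_B) + 1 = 2*7*7/14 + 1 = 8.0000.
        Var[R] = 2*n_A*n_B*(2*n_A*n_B - n_A - n_B) / ((n_A+n_B)^2 * (n_A+n_B-1)) = 8232/2548 = 3.2308.
        SD[R] = 1.7974.
Step 4: Continuity-corrected z = (R + 0.5 - E[R]) / SD[R] = (6 + 0.5 - 8.0000) / 1.7974 = -0.8345.
Step 5: Two-sided p-value via normal approximation = 2*(1 - Phi(|z|)) = 0.403986.
Step 6: alpha = 0.1. fail to reject H0.

R = 6, z = -0.8345, p = 0.403986, fail to reject H0.


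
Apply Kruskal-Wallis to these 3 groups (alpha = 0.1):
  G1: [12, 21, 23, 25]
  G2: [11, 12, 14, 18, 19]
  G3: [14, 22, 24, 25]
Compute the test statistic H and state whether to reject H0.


Step 1: Combine all N = 13 observations and assign midranks.
sorted (value, group, rank): (11,G2,1), (12,G1,2.5), (12,G2,2.5), (14,G2,4.5), (14,G3,4.5), (18,G2,6), (19,G2,7), (21,G1,8), (22,G3,9), (23,G1,10), (24,G3,11), (25,G1,12.5), (25,G3,12.5)
Step 2: Sum ranks within each group.
R_1 = 33 (n_1 = 4)
R_2 = 21 (n_2 = 5)
R_3 = 37 (n_3 = 4)
Step 3: H = 12/(N(N+1)) * sum(R_i^2/n_i) - 3(N+1)
     = 12/(13*14) * (33^2/4 + 21^2/5 + 37^2/4) - 3*14
     = 0.065934 * 702.7 - 42
     = 4.331868.
Step 4: Ties present; correction factor C = 1 - 18/(13^3 - 13) = 0.991758. Corrected H = 4.331868 / 0.991758 = 4.367867.
Step 5: Under H0, H ~ chi^2(2); p-value = 0.112598.
Step 6: alpha = 0.1. fail to reject H0.

H = 4.3679, df = 2, p = 0.112598, fail to reject H0.


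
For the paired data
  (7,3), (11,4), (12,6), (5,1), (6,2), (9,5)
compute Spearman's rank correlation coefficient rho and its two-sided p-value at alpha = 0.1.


Step 1: Rank x and y separately (midranks; no ties here).
rank(x): 7->3, 11->5, 12->6, 5->1, 6->2, 9->4
rank(y): 3->3, 4->4, 6->6, 1->1, 2->2, 5->5
Step 2: d_i = R_x(i) - R_y(i); compute d_i^2.
  (3-3)^2=0, (5-4)^2=1, (6-6)^2=0, (1-1)^2=0, (2-2)^2=0, (4-5)^2=1
sum(d^2) = 2.
Step 3: rho = 1 - 6*2 / (6*(6^2 - 1)) = 1 - 12/210 = 0.942857.
Step 4: Under H0, t = rho * sqrt((n-2)/(1-rho^2)) = 5.6595 ~ t(4).
Step 5: Two-sided p-value from the t-distribution with 4 df = 0.004805.
Step 6: alpha = 0.1. reject H0.

rho = 0.9429, p = 0.004805, reject H0 at alpha = 0.1.


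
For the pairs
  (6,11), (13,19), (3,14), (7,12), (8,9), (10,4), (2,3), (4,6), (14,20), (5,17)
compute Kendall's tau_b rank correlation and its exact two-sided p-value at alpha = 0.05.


Step 1: Enumerate the 45 unordered pairs (i,j) with i<j and classify each by sign(x_j-x_i) * sign(y_j-y_i).
  (1,2):dx=+7,dy=+8->C; (1,3):dx=-3,dy=+3->D; (1,4):dx=+1,dy=+1->C; (1,5):dx=+2,dy=-2->D
  (1,6):dx=+4,dy=-7->D; (1,7):dx=-4,dy=-8->C; (1,8):dx=-2,dy=-5->C; (1,9):dx=+8,dy=+9->C
  (1,10):dx=-1,dy=+6->D; (2,3):dx=-10,dy=-5->C; (2,4):dx=-6,dy=-7->C; (2,5):dx=-5,dy=-10->C
  (2,6):dx=-3,dy=-15->C; (2,7):dx=-11,dy=-16->C; (2,8):dx=-9,dy=-13->C; (2,9):dx=+1,dy=+1->C
  (2,10):dx=-8,dy=-2->C; (3,4):dx=+4,dy=-2->D; (3,5):dx=+5,dy=-5->D; (3,6):dx=+7,dy=-10->D
  (3,7):dx=-1,dy=-11->C; (3,8):dx=+1,dy=-8->D; (3,9):dx=+11,dy=+6->C; (3,10):dx=+2,dy=+3->C
  (4,5):dx=+1,dy=-3->D; (4,6):dx=+3,dy=-8->D; (4,7):dx=-5,dy=-9->C; (4,8):dx=-3,dy=-6->C
  (4,9):dx=+7,dy=+8->C; (4,10):dx=-2,dy=+5->D; (5,6):dx=+2,dy=-5->D; (5,7):dx=-6,dy=-6->C
  (5,8):dx=-4,dy=-3->C; (5,9):dx=+6,dy=+11->C; (5,10):dx=-3,dy=+8->D; (6,7):dx=-8,dy=-1->C
  (6,8):dx=-6,dy=+2->D; (6,9):dx=+4,dy=+16->C; (6,10):dx=-5,dy=+13->D; (7,8):dx=+2,dy=+3->C
  (7,9):dx=+12,dy=+17->C; (7,10):dx=+3,dy=+14->C; (8,9):dx=+10,dy=+14->C; (8,10):dx=+1,dy=+11->C
  (9,10):dx=-9,dy=-3->C
Step 2: C = 30, D = 15, total pairs = 45.
Step 3: tau = (C - D)/(n(n-1)/2) = (30 - 15)/45 = 0.333333.
Step 4: Exact two-sided p-value (enumerate n! = 3628800 permutations of y under H0): p = 0.216373.
Step 5: alpha = 0.05. fail to reject H0.

tau_b = 0.3333 (C=30, D=15), p = 0.216373, fail to reject H0.


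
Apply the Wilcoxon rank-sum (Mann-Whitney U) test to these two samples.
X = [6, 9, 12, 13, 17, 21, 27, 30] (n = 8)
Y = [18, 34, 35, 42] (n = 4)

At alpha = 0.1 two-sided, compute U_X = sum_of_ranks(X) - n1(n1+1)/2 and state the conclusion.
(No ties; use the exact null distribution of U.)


Step 1: Combine and sort all 12 observations; assign midranks.
sorted (value, group): (6,X), (9,X), (12,X), (13,X), (17,X), (18,Y), (21,X), (27,X), (30,X), (34,Y), (35,Y), (42,Y)
ranks: 6->1, 9->2, 12->3, 13->4, 17->5, 18->6, 21->7, 27->8, 30->9, 34->10, 35->11, 42->12
Step 2: Rank sum for X: R1 = 1 + 2 + 3 + 4 + 5 + 7 + 8 + 9 = 39.
Step 3: U_X = R1 - n1(n1+1)/2 = 39 - 8*9/2 = 39 - 36 = 3.
       U_Y = n1*n2 - U_X = 32 - 3 = 29.
Step 4: No ties, so the exact null distribution of U (based on enumerating the C(12,8) = 495 equally likely rank assignments) gives the two-sided p-value.
Step 5: p-value = 0.028283; compare to alpha = 0.1. reject H0.

U_X = 3, p = 0.028283, reject H0 at alpha = 0.1.


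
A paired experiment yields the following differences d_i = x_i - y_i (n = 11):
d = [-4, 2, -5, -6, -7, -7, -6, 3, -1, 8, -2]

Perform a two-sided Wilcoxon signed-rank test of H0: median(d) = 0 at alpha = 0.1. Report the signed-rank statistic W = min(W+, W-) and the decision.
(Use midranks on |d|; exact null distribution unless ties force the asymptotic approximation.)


Step 1: Drop any zero differences (none here) and take |d_i|.
|d| = [4, 2, 5, 6, 7, 7, 6, 3, 1, 8, 2]
Step 2: Midrank |d_i| (ties get averaged ranks).
ranks: |4|->5, |2|->2.5, |5|->6, |6|->7.5, |7|->9.5, |7|->9.5, |6|->7.5, |3|->4, |1|->1, |8|->11, |2|->2.5
Step 3: Attach original signs; sum ranks with positive sign and with negative sign.
W+ = 2.5 + 4 + 11 = 17.5
W- = 5 + 6 + 7.5 + 9.5 + 9.5 + 7.5 + 1 + 2.5 = 48.5
(Check: W+ + W- = 66 should equal n(n+1)/2 = 66.)
Step 4: Test statistic W = min(W+, W-) = 17.5.
Step 5: Ties in |d|, so use the tie-corrected normal approximation.
        E[W] = n(n+1)/4 = 11*12/4 = 33.
        Tie groups: |d|=2 (t=2), |d|=6 (t=2), |d|=7 (t=2); sum(t^3 - t) = 18.
        Var[W] = n(n+1)(2n+1)/24 - sum(t^3-t)/48 = 3036/24 - 18/48 = 126.125.
        z = (W - E[W]) / sqrt(Var[W]) = (17.5 - 33) / 11.2305 = -1.3802.
        Two-sided p = 2*Phi(z) = 0.167536.
Step 6: alpha = 0.1. fail to reject H0.

W+ = 17.5, W- = 48.5, W = min = 17.5, p = 0.167536, fail to reject H0.


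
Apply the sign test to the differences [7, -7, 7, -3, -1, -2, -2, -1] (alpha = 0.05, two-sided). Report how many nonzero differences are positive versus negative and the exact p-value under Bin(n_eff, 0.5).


Step 1: Discard zero differences. Original n = 8; n_eff = number of nonzero differences = 8.
Nonzero differences (with sign): +7, -7, +7, -3, -1, -2, -2, -1
Step 2: Count signs: positive = 2, negative = 6.
Step 3: Under H0: P(positive) = 0.5, so the number of positives S ~ Bin(8, 0.5).
Step 4: Two-sided exact p-value = sum of Bin(8,0.5) probabilities at or below the observed probability = 0.289062.
Step 5: alpha = 0.05. fail to reject H0.

n_eff = 8, pos = 2, neg = 6, p = 0.289062, fail to reject H0.


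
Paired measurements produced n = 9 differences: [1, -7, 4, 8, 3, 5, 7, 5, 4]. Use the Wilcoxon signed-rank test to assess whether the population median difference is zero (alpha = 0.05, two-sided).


Step 1: Drop any zero differences (none here) and take |d_i|.
|d| = [1, 7, 4, 8, 3, 5, 7, 5, 4]
Step 2: Midrank |d_i| (ties get averaged ranks).
ranks: |1|->1, |7|->7.5, |4|->3.5, |8|->9, |3|->2, |5|->5.5, |7|->7.5, |5|->5.5, |4|->3.5
Step 3: Attach original signs; sum ranks with positive sign and with negative sign.
W+ = 1 + 3.5 + 9 + 2 + 5.5 + 7.5 + 5.5 + 3.5 = 37.5
W- = 7.5 = 7.5
(Check: W+ + W- = 45 should equal n(n+1)/2 = 45.)
Step 4: Test statistic W = min(W+, W-) = 7.5.
Step 5: Ties in |d|, so use the tie-corrected normal approximation.
        E[W] = n(n+1)/4 = 9*10/4 = 22.5.
        Tie groups: |d|=4 (t=2), |d|=5 (t=2), |d|=7 (t=2); sum(t^3 - t) = 18.
        Var[W] = n(n+1)(2n+1)/24 - sum(t^3-t)/48 = 1710/24 - 18/48 = 70.875.
        z = (W - E[W]) / sqrt(Var[W]) = (7.5 - 22.5) / 8.4187 = -1.7817.
        Two-sided p = 2*Phi(z) = 0.074791.
Step 6: alpha = 0.05. fail to reject H0.

W+ = 37.5, W- = 7.5, W = min = 7.5, p = 0.074791, fail to reject H0.


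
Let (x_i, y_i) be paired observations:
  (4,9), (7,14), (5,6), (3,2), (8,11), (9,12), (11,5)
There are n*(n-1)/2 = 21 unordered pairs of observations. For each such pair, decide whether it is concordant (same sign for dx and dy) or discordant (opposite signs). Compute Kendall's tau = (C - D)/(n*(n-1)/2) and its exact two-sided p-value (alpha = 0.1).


Step 1: Enumerate the 21 unordered pairs (i,j) with i<j and classify each by sign(x_j-x_i) * sign(y_j-y_i).
  (1,2):dx=+3,dy=+5->C; (1,3):dx=+1,dy=-3->D; (1,4):dx=-1,dy=-7->C; (1,5):dx=+4,dy=+2->C
  (1,6):dx=+5,dy=+3->C; (1,7):dx=+7,dy=-4->D; (2,3):dx=-2,dy=-8->C; (2,4):dx=-4,dy=-12->C
  (2,5):dx=+1,dy=-3->D; (2,6):dx=+2,dy=-2->D; (2,7):dx=+4,dy=-9->D; (3,4):dx=-2,dy=-4->C
  (3,5):dx=+3,dy=+5->C; (3,6):dx=+4,dy=+6->C; (3,7):dx=+6,dy=-1->D; (4,5):dx=+5,dy=+9->C
  (4,6):dx=+6,dy=+10->C; (4,7):dx=+8,dy=+3->C; (5,6):dx=+1,dy=+1->C; (5,7):dx=+3,dy=-6->D
  (6,7):dx=+2,dy=-7->D
Step 2: C = 13, D = 8, total pairs = 21.
Step 3: tau = (C - D)/(n(n-1)/2) = (13 - 8)/21 = 0.238095.
Step 4: Exact two-sided p-value (enumerate n! = 5040 permutations of y under H0): p = 0.561905.
Step 5: alpha = 0.1. fail to reject H0.

tau_b = 0.2381 (C=13, D=8), p = 0.561905, fail to reject H0.


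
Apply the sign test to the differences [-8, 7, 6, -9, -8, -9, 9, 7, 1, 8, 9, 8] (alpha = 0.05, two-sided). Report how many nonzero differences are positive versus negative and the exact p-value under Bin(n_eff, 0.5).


Step 1: Discard zero differences. Original n = 12; n_eff = number of nonzero differences = 12.
Nonzero differences (with sign): -8, +7, +6, -9, -8, -9, +9, +7, +1, +8, +9, +8
Step 2: Count signs: positive = 8, negative = 4.
Step 3: Under H0: P(positive) = 0.5, so the number of positives S ~ Bin(12, 0.5).
Step 4: Two-sided exact p-value = sum of Bin(12,0.5) probabilities at or below the observed probability = 0.387695.
Step 5: alpha = 0.05. fail to reject H0.

n_eff = 12, pos = 8, neg = 4, p = 0.387695, fail to reject H0.


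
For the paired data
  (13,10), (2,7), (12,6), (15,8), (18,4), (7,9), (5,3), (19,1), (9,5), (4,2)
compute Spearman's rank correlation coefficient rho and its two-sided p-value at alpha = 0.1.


Step 1: Rank x and y separately (midranks; no ties here).
rank(x): 13->7, 2->1, 12->6, 15->8, 18->9, 7->4, 5->3, 19->10, 9->5, 4->2
rank(y): 10->10, 7->7, 6->6, 8->8, 4->4, 9->9, 3->3, 1->1, 5->5, 2->2
Step 2: d_i = R_x(i) - R_y(i); compute d_i^2.
  (7-10)^2=9, (1-7)^2=36, (6-6)^2=0, (8-8)^2=0, (9-4)^2=25, (4-9)^2=25, (3-3)^2=0, (10-1)^2=81, (5-5)^2=0, (2-2)^2=0
sum(d^2) = 176.
Step 3: rho = 1 - 6*176 / (10*(10^2 - 1)) = 1 - 1056/990 = -0.066667.
Step 4: Under H0, t = rho * sqrt((n-2)/(1-rho^2)) = -0.1890 ~ t(8).
Step 5: Two-sided p-value from the t-distribution with 8 df = 0.854813.
Step 6: alpha = 0.1. fail to reject H0.

rho = -0.0667, p = 0.854813, fail to reject H0 at alpha = 0.1.


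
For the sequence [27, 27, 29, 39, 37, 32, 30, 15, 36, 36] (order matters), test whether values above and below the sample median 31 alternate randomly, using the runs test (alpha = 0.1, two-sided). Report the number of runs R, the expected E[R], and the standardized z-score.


Step 1: Compute median = 31; label A = above, B = below.
Labels in order: BBBAAABBAA  (n_A = 5, n_B = 5)
Step 2: Count runs R = 4.
Step 3: Under H0 (random ordering), E[R] = 2*n_A*n_B/(n_A+n_B) + 1 = 2*5*5/10 + 1 = 6.0000.
        Var[R] = 2*n_A*n_B*(2*n_A*n_B - n_A - n_B) / ((n_A+n_B)^2 * (n_A+n_B-1)) = 2000/900 = 2.2222.
        SD[R] = 1.4907.
Step 4: Continuity-corrected z = (R + 0.5 - E[R]) / SD[R] = (4 + 0.5 - 6.0000) / 1.4907 = -1.0062.
Step 5: Two-sided p-value via normal approximation = 2*(1 - Phi(|z|)) = 0.314305.
Step 6: alpha = 0.1. fail to reject H0.

R = 4, z = -1.0062, p = 0.314305, fail to reject H0.


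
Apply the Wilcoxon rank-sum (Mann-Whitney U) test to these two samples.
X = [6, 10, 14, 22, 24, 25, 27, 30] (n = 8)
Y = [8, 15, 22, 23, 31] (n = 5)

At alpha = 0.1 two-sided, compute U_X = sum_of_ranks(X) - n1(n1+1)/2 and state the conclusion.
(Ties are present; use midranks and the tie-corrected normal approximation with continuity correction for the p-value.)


Step 1: Combine and sort all 13 observations; assign midranks.
sorted (value, group): (6,X), (8,Y), (10,X), (14,X), (15,Y), (22,X), (22,Y), (23,Y), (24,X), (25,X), (27,X), (30,X), (31,Y)
ranks: 6->1, 8->2, 10->3, 14->4, 15->5, 22->6.5, 22->6.5, 23->8, 24->9, 25->10, 27->11, 30->12, 31->13
Step 2: Rank sum for X: R1 = 1 + 3 + 4 + 6.5 + 9 + 10 + 11 + 12 = 56.5.
Step 3: U_X = R1 - n1(n1+1)/2 = 56.5 - 8*9/2 = 56.5 - 36 = 20.5.
       U_Y = n1*n2 - U_X = 40 - 20.5 = 19.5.
Step 4: Ties are present, so use the tie-corrected normal approximation (with continuity correction) for the p-value.
Step 5: p-value = 1.000000; compare to alpha = 0.1. fail to reject H0.

U_X = 20.5, p = 1.000000, fail to reject H0 at alpha = 0.1.


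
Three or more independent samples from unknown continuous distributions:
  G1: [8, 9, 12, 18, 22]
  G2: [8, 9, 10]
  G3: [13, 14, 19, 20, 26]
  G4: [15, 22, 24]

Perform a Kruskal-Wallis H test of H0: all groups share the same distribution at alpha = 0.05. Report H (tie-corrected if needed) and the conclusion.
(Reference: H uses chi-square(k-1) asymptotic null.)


Step 1: Combine all N = 16 observations and assign midranks.
sorted (value, group, rank): (8,G1,1.5), (8,G2,1.5), (9,G1,3.5), (9,G2,3.5), (10,G2,5), (12,G1,6), (13,G3,7), (14,G3,8), (15,G4,9), (18,G1,10), (19,G3,11), (20,G3,12), (22,G1,13.5), (22,G4,13.5), (24,G4,15), (26,G3,16)
Step 2: Sum ranks within each group.
R_1 = 34.5 (n_1 = 5)
R_2 = 10 (n_2 = 3)
R_3 = 54 (n_3 = 5)
R_4 = 37.5 (n_4 = 3)
Step 3: H = 12/(N(N+1)) * sum(R_i^2/n_i) - 3(N+1)
     = 12/(16*17) * (34.5^2/5 + 10^2/3 + 54^2/5 + 37.5^2/3) - 3*17
     = 0.044118 * 1323.33 - 51
     = 7.382353.
Step 4: Ties present; correction factor C = 1 - 18/(16^3 - 16) = 0.995588. Corrected H = 7.382353 / 0.995588 = 7.415066.
Step 5: Under H0, H ~ chi^2(3); p-value = 0.059781.
Step 6: alpha = 0.05. fail to reject H0.

H = 7.4151, df = 3, p = 0.059781, fail to reject H0.


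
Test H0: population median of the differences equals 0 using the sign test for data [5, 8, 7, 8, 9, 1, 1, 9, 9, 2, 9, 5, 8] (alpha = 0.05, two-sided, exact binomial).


Step 1: Discard zero differences. Original n = 13; n_eff = number of nonzero differences = 13.
Nonzero differences (with sign): +5, +8, +7, +8, +9, +1, +1, +9, +9, +2, +9, +5, +8
Step 2: Count signs: positive = 13, negative = 0.
Step 3: Under H0: P(positive) = 0.5, so the number of positives S ~ Bin(13, 0.5).
Step 4: Two-sided exact p-value = sum of Bin(13,0.5) probabilities at or below the observed probability = 0.000244.
Step 5: alpha = 0.05. reject H0.

n_eff = 13, pos = 13, neg = 0, p = 0.000244, reject H0.


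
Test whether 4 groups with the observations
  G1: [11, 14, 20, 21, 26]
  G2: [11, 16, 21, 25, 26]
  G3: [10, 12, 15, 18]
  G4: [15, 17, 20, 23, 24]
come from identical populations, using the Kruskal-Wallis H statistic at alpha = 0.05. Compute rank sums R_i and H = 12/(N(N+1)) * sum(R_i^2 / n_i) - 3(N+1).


Step 1: Combine all N = 19 observations and assign midranks.
sorted (value, group, rank): (10,G3,1), (11,G1,2.5), (11,G2,2.5), (12,G3,4), (14,G1,5), (15,G3,6.5), (15,G4,6.5), (16,G2,8), (17,G4,9), (18,G3,10), (20,G1,11.5), (20,G4,11.5), (21,G1,13.5), (21,G2,13.5), (23,G4,15), (24,G4,16), (25,G2,17), (26,G1,18.5), (26,G2,18.5)
Step 2: Sum ranks within each group.
R_1 = 51 (n_1 = 5)
R_2 = 59.5 (n_2 = 5)
R_3 = 21.5 (n_3 = 4)
R_4 = 58 (n_4 = 5)
Step 3: H = 12/(N(N+1)) * sum(R_i^2/n_i) - 3(N+1)
     = 12/(19*20) * (51^2/5 + 59.5^2/5 + 21.5^2/4 + 58^2/5) - 3*20
     = 0.031579 * 2016.61 - 60
     = 3.682500.
Step 4: Ties present; correction factor C = 1 - 30/(19^3 - 19) = 0.995614. Corrected H = 3.682500 / 0.995614 = 3.698722.
Step 5: Under H0, H ~ chi^2(3); p-value = 0.295888.
Step 6: alpha = 0.05. fail to reject H0.

H = 3.6987, df = 3, p = 0.295888, fail to reject H0.


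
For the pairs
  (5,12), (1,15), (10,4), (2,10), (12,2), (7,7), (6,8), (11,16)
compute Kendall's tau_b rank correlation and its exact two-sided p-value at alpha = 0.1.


Step 1: Enumerate the 28 unordered pairs (i,j) with i<j and classify each by sign(x_j-x_i) * sign(y_j-y_i).
  (1,2):dx=-4,dy=+3->D; (1,3):dx=+5,dy=-8->D; (1,4):dx=-3,dy=-2->C; (1,5):dx=+7,dy=-10->D
  (1,6):dx=+2,dy=-5->D; (1,7):dx=+1,dy=-4->D; (1,8):dx=+6,dy=+4->C; (2,3):dx=+9,dy=-11->D
  (2,4):dx=+1,dy=-5->D; (2,5):dx=+11,dy=-13->D; (2,6):dx=+6,dy=-8->D; (2,7):dx=+5,dy=-7->D
  (2,8):dx=+10,dy=+1->C; (3,4):dx=-8,dy=+6->D; (3,5):dx=+2,dy=-2->D; (3,6):dx=-3,dy=+3->D
  (3,7):dx=-4,dy=+4->D; (3,8):dx=+1,dy=+12->C; (4,5):dx=+10,dy=-8->D; (4,6):dx=+5,dy=-3->D
  (4,7):dx=+4,dy=-2->D; (4,8):dx=+9,dy=+6->C; (5,6):dx=-5,dy=+5->D; (5,7):dx=-6,dy=+6->D
  (5,8):dx=-1,dy=+14->D; (6,7):dx=-1,dy=+1->D; (6,8):dx=+4,dy=+9->C; (7,8):dx=+5,dy=+8->C
Step 2: C = 7, D = 21, total pairs = 28.
Step 3: tau = (C - D)/(n(n-1)/2) = (7 - 21)/28 = -0.500000.
Step 4: Exact two-sided p-value (enumerate n! = 40320 permutations of y under H0): p = 0.108681.
Step 5: alpha = 0.1. fail to reject H0.

tau_b = -0.5000 (C=7, D=21), p = 0.108681, fail to reject H0.


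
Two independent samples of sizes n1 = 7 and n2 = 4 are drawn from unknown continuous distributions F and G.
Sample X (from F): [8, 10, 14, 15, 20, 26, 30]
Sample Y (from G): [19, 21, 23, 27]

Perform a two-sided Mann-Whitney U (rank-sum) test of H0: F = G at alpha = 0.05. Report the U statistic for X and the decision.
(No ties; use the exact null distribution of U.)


Step 1: Combine and sort all 11 observations; assign midranks.
sorted (value, group): (8,X), (10,X), (14,X), (15,X), (19,Y), (20,X), (21,Y), (23,Y), (26,X), (27,Y), (30,X)
ranks: 8->1, 10->2, 14->3, 15->4, 19->5, 20->6, 21->7, 23->8, 26->9, 27->10, 30->11
Step 2: Rank sum for X: R1 = 1 + 2 + 3 + 4 + 6 + 9 + 11 = 36.
Step 3: U_X = R1 - n1(n1+1)/2 = 36 - 7*8/2 = 36 - 28 = 8.
       U_Y = n1*n2 - U_X = 28 - 8 = 20.
Step 4: No ties, so the exact null distribution of U (based on enumerating the C(11,7) = 330 equally likely rank assignments) gives the two-sided p-value.
Step 5: p-value = 0.315152; compare to alpha = 0.05. fail to reject H0.

U_X = 8, p = 0.315152, fail to reject H0 at alpha = 0.05.


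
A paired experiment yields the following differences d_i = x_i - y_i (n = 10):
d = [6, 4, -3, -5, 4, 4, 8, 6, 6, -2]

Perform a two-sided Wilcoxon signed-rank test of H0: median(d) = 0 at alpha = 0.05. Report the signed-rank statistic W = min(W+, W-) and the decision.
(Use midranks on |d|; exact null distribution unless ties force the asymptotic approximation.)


Step 1: Drop any zero differences (none here) and take |d_i|.
|d| = [6, 4, 3, 5, 4, 4, 8, 6, 6, 2]
Step 2: Midrank |d_i| (ties get averaged ranks).
ranks: |6|->8, |4|->4, |3|->2, |5|->6, |4|->4, |4|->4, |8|->10, |6|->8, |6|->8, |2|->1
Step 3: Attach original signs; sum ranks with positive sign and with negative sign.
W+ = 8 + 4 + 4 + 4 + 10 + 8 + 8 = 46
W- = 2 + 6 + 1 = 9
(Check: W+ + W- = 55 should equal n(n+1)/2 = 55.)
Step 4: Test statistic W = min(W+, W-) = 9.
Step 5: Ties in |d|, so use the tie-corrected normal approximation.
        E[W] = n(n+1)/4 = 10*11/4 = 27.5.
        Tie groups: |d|=4 (t=3), |d|=6 (t=3); sum(t^3 - t) = 48.
        Var[W] = n(n+1)(2n+1)/24 - sum(t^3-t)/48 = 2310/24 - 48/48 = 95.25.
        z = (W - E[W]) / sqrt(Var[W]) = (9 - 27.5) / 9.7596 = -1.8956.
        Two-sided p = 2*Phi(z) = 0.058017.
Step 6: alpha = 0.05. fail to reject H0.

W+ = 46, W- = 9, W = min = 9, p = 0.058017, fail to reject H0.


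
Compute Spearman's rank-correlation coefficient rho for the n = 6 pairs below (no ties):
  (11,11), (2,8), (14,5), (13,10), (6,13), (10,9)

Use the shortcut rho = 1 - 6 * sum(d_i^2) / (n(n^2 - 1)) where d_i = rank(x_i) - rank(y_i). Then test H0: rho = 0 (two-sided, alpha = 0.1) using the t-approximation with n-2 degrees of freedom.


Step 1: Rank x and y separately (midranks; no ties here).
rank(x): 11->4, 2->1, 14->6, 13->5, 6->2, 10->3
rank(y): 11->5, 8->2, 5->1, 10->4, 13->6, 9->3
Step 2: d_i = R_x(i) - R_y(i); compute d_i^2.
  (4-5)^2=1, (1-2)^2=1, (6-1)^2=25, (5-4)^2=1, (2-6)^2=16, (3-3)^2=0
sum(d^2) = 44.
Step 3: rho = 1 - 6*44 / (6*(6^2 - 1)) = 1 - 264/210 = -0.257143.
Step 4: Under H0, t = rho * sqrt((n-2)/(1-rho^2)) = -0.5322 ~ t(4).
Step 5: Two-sided p-value from the t-distribution with 4 df = 0.622787.
Step 6: alpha = 0.1. fail to reject H0.

rho = -0.2571, p = 0.622787, fail to reject H0 at alpha = 0.1.
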